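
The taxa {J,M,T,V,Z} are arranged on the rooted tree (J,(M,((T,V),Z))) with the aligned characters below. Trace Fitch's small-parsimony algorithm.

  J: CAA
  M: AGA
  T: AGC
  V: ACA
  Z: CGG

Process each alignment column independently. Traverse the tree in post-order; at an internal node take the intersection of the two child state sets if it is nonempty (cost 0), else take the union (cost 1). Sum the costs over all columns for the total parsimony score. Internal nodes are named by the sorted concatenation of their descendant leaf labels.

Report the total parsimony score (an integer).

6

[col 0] TV: children T:{A}, V:{A} ∩→ {A}; cost 0
[col 0] TVZ: children TV:{A}, Z:{C} ∪→ {A,C}; cost 1
[col 0] MTVZ: children M:{A}, TVZ:{A,C} ∩→ {A}; cost 0
[col 0] JMTVZ: children J:{C}, MTVZ:{A} ∪→ {A,C}; cost 1
[col 1] TV: children T:{G}, V:{C} ∪→ {C,G}; cost 1
[col 1] TVZ: children TV:{C,G}, Z:{G} ∩→ {G}; cost 0
[col 1] MTVZ: children M:{G}, TVZ:{G} ∩→ {G}; cost 0
[col 1] JMTVZ: children J:{A}, MTVZ:{G} ∪→ {A,G}; cost 1
[col 2] TV: children T:{C}, V:{A} ∪→ {A,C}; cost 1
[col 2] TVZ: children TV:{A,C}, Z:{G} ∪→ {A,C,G}; cost 1
[col 2] MTVZ: children M:{A}, TVZ:{A,C,G} ∩→ {A}; cost 0
[col 2] JMTVZ: children J:{A}, MTVZ:{A} ∩→ {A}; cost 0
per-site changes: [2, 2, 2]; total = 6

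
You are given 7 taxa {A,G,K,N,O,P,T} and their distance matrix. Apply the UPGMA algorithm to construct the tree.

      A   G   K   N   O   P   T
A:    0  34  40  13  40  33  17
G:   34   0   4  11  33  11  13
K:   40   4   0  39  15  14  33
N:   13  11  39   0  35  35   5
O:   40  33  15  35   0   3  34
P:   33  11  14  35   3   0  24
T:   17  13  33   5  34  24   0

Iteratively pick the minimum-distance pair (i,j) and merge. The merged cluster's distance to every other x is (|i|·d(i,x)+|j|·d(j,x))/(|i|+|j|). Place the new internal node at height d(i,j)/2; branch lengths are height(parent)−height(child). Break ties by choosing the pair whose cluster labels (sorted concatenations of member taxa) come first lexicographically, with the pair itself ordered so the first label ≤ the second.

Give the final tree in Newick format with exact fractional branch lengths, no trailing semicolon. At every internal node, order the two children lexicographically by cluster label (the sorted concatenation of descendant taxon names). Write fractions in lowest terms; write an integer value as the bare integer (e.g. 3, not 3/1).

((A:15/2,(N:5/2,T:5/2):5):191/24,((G:2,K:2):57/8,(O:3/2,P:3/2):61/8):19/3)

step 1: merge (O,P) at d=3; branch lengths O→3/2, P→3/2; new cluster OP
  updated: d(A,OP)=73/2, d(G,OP)=22, d(K,OP)=29/2, d(N,OP)=35, d(OP,T)=29
step 2: merge (G,K) at d=4; branch lengths G→2, K→2; new cluster GK
  updated: d(A,GK)=37, d(GK,N)=25, d(GK,OP)=73/4, d(GK,T)=23
step 3: merge (N,T) at d=5; branch lengths N→5/2, T→5/2; new cluster NT
  updated: d(A,NT)=15, d(GK,NT)=24, d(NT,OP)=32
step 4: merge (A,NT) at d=15; branch lengths A→15/2, NT→5; new cluster ANT
  updated: d(ANT,GK)=85/3, d(ANT,OP)=67/2
step 5: merge (GK,OP) at d=73/4; branch lengths GK→57/8, OP→61/8; new cluster GKOP
  updated: d(ANT,GKOP)=371/12
step 6: merge (ANT,GKOP) at d=371/12; branch lengths ANT→191/24, GKOP→19/3; new cluster AGKNOPT
final tree: ((A:15/2,(N:5/2,T:5/2):5):191/24,((G:2,K:2):57/8,(O:3/2,P:3/2):61/8):19/3)
total length: 1285/24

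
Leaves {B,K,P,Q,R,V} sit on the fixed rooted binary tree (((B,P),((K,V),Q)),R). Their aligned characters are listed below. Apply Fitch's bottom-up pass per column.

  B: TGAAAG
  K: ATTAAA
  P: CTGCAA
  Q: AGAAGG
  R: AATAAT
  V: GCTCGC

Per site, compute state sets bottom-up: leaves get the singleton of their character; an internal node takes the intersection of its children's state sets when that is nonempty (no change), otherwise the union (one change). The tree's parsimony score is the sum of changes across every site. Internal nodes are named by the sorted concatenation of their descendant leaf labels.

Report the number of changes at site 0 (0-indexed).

[col 0] BP: children B:{T}, P:{C} ∪→ {C,T}; cost 1
[col 0] KV: children K:{A}, V:{G} ∪→ {A,G}; cost 1
[col 0] KQV: children KV:{A,G}, Q:{A} ∩→ {A}; cost 0
[col 0] BKPQV: children BP:{C,T}, KQV:{A} ∪→ {A,C,T}; cost 1
[col 0] BKPQRV: children BKPQV:{A,C,T}, R:{A} ∩→ {A}; cost 0
[col 1] BP: children B:{G}, P:{T} ∪→ {G,T}; cost 1
[col 1] KV: children K:{T}, V:{C} ∪→ {C,T}; cost 1
[col 1] KQV: children KV:{C,T}, Q:{G} ∪→ {C,G,T}; cost 1
[col 1] BKPQV: children BP:{G,T}, KQV:{C,G,T} ∩→ {G,T}; cost 0
[col 1] BKPQRV: children BKPQV:{G,T}, R:{A} ∪→ {A,G,T}; cost 1
[col 2] BP: children B:{A}, P:{G} ∪→ {A,G}; cost 1
[col 2] KV: children K:{T}, V:{T} ∩→ {T}; cost 0
[col 2] KQV: children KV:{T}, Q:{A} ∪→ {A,T}; cost 1
[col 2] BKPQV: children BP:{A,G}, KQV:{A,T} ∩→ {A}; cost 0
[col 2] BKPQRV: children BKPQV:{A}, R:{T} ∪→ {A,T}; cost 1
[col 3] BP: children B:{A}, P:{C} ∪→ {A,C}; cost 1
[col 3] KV: children K:{A}, V:{C} ∪→ {A,C}; cost 1
[col 3] KQV: children KV:{A,C}, Q:{A} ∩→ {A}; cost 0
[col 3] BKPQV: children BP:{A,C}, KQV:{A} ∩→ {A}; cost 0
[col 3] BKPQRV: children BKPQV:{A}, R:{A} ∩→ {A}; cost 0
[col 4] BP: children B:{A}, P:{A} ∩→ {A}; cost 0
[col 4] KV: children K:{A}, V:{G} ∪→ {A,G}; cost 1
[col 4] KQV: children KV:{A,G}, Q:{G} ∩→ {G}; cost 0
[col 4] BKPQV: children BP:{A}, KQV:{G} ∪→ {A,G}; cost 1
[col 4] BKPQRV: children BKPQV:{A,G}, R:{A} ∩→ {A}; cost 0
[col 5] BP: children B:{G}, P:{A} ∪→ {A,G}; cost 1
[col 5] KV: children K:{A}, V:{C} ∪→ {A,C}; cost 1
[col 5] KQV: children KV:{A,C}, Q:{G} ∪→ {A,C,G}; cost 1
[col 5] BKPQV: children BP:{A,G}, KQV:{A,C,G} ∩→ {A,G}; cost 0
[col 5] BKPQRV: children BKPQV:{A,G}, R:{T} ∪→ {A,G,T}; cost 1
per-site changes: [3, 4, 3, 2, 2, 4]; total = 18

3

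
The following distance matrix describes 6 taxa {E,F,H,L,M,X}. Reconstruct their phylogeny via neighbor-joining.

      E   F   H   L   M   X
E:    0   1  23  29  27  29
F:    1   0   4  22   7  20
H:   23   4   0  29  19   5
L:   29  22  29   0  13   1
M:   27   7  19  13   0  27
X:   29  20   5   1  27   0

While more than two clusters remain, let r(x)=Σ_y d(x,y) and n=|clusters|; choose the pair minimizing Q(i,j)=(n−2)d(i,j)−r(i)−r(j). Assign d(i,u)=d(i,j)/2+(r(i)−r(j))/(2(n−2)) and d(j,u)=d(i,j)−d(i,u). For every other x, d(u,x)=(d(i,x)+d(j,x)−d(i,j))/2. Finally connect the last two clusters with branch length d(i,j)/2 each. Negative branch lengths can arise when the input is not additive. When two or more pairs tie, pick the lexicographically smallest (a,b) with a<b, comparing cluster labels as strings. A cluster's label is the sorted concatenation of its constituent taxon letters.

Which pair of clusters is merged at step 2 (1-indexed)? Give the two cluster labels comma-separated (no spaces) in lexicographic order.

E,F

step 1: merge (L,X) at d=1, Q=-172; branch lengths L→2, X→-1; new cluster LX
  updated: d(E,LX)=57/2, d(F,LX)=41/2, d(H,LX)=33/2, d(LX,M)=39/2
step 2: merge (E,F) at d=1, Q=-109; branch lengths E→25/3, F→-22/3; new cluster EF
  updated: d(EF,H)=13, d(EF,LX)=24, d(EF,M)=33/2
step 3: merge (EF,H) at d=13, Q=-76; branch lengths EF→31/4, H→21/4; new cluster EFH
  updated: d(EFH,LX)=55/4, d(EFH,M)=45/4
step 4: merge (EFH,LX) at d=55/4, Q=-89/2; branch lengths EFH→11/4, LX→11; new cluster EFHLX
  updated: d(EFHLX,M)=17/2
step 5: merge (EFHLX,M) at d=17/2; branch lengths EFHLX→17/4, M→17/4; new cluster EFHLMX
final tree: ((((E:25/3,F:-22/3):31/4,H:21/4):11/4,(L:2,X:-1):11):17/4,M:17/4)
total length: 149/4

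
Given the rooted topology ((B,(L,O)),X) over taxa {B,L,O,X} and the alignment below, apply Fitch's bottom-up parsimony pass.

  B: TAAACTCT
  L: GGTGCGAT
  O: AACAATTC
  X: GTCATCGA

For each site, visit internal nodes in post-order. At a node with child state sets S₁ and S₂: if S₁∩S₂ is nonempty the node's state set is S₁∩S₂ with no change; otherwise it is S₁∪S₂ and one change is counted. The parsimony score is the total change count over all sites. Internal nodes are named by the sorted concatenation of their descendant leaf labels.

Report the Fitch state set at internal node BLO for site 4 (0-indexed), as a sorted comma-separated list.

C

LO@0: {G} ∪ {A} = {A,G} (union, +1)
BLO@0: {T} ∪ {A,G} = {A,G,T} (union, +1)
BLOX@0: {A,G,T} ∩ {G} = {G} (intersection, +0)
LO@1: {G} ∪ {A} = {A,G} (union, +1)
BLO@1: {A} ∩ {A,G} = {A} (intersection, +0)
BLOX@1: {A} ∪ {T} = {A,T} (union, +1)
LO@2: {T} ∪ {C} = {C,T} (union, +1)
BLO@2: {A} ∪ {C,T} = {A,C,T} (union, +1)
BLOX@2: {A,C,T} ∩ {C} = {C} (intersection, +0)
LO@3: {G} ∪ {A} = {A,G} (union, +1)
BLO@3: {A} ∩ {A,G} = {A} (intersection, +0)
BLOX@3: {A} ∩ {A} = {A} (intersection, +0)
LO@4: {C} ∪ {A} = {A,C} (union, +1)
BLO@4: {C} ∩ {A,C} = {C} (intersection, +0)
BLOX@4: {C} ∪ {T} = {C,T} (union, +1)
LO@5: {G} ∪ {T} = {G,T} (union, +1)
BLO@5: {T} ∩ {G,T} = {T} (intersection, +0)
BLOX@5: {T} ∪ {C} = {C,T} (union, +1)
LO@6: {A} ∪ {T} = {A,T} (union, +1)
BLO@6: {C} ∪ {A,T} = {A,C,T} (union, +1)
BLOX@6: {A,C,T} ∪ {G} = {A,C,G,T} (union, +1)
LO@7: {T} ∪ {C} = {C,T} (union, +1)
BLO@7: {T} ∩ {C,T} = {T} (intersection, +0)
BLOX@7: {T} ∪ {A} = {A,T} (union, +1)
per-site changes: [2, 2, 2, 1, 2, 2, 3, 2]; total = 16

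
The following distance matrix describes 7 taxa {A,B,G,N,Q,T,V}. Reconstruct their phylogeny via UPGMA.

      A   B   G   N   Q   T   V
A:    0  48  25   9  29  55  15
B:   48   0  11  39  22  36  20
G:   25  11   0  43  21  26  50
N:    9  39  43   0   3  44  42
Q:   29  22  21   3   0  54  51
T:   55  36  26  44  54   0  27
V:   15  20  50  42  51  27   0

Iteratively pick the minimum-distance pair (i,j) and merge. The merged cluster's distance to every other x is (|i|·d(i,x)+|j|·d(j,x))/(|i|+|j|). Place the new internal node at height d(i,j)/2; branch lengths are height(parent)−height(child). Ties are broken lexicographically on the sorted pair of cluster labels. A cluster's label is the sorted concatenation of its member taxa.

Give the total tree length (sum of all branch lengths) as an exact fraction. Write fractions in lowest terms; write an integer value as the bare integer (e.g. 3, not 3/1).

2009/24

1. join N+Q (d=3) ⇒ NQ; edges |N|=3/2, |Q|=3/2
  updated: d(A,NQ)=19, d(B,NQ)=61/2, d(G,NQ)=32, d(NQ,T)=49, d(NQ,V)=93/2
2. join B+G (d=11) ⇒ BG; edges |B|=11/2, |G|=11/2
  updated: d(A,BG)=73/2, d(BG,NQ)=125/4, d(BG,T)=31, d(BG,V)=35
3. join A+V (d=15) ⇒ AV; edges |A|=15/2, |V|=15/2
  updated: d(AV,BG)=143/4, d(AV,NQ)=131/4, d(AV,T)=41
4. join BG+T (d=31) ⇒ BGT; edges |BG|=10, |T|=31/2
  updated: d(AV,BGT)=75/2, d(BGT,NQ)=223/6
5. join AV+NQ (d=131/4) ⇒ ANQV; edges |AV|=71/8, |NQ|=119/8
  updated: d(ANQV,BGT)=112/3
6. join ANQV+BGT (d=112/3) ⇒ ABGNQTV; edges |ANQV|=55/24, |BGT|=19/6
final tree: (((A:15/2,V:15/2):71/8,(N:3/2,Q:3/2):119/8):55/24,((B:11/2,G:11/2):10,T:31/2):19/6)
total length: 2009/24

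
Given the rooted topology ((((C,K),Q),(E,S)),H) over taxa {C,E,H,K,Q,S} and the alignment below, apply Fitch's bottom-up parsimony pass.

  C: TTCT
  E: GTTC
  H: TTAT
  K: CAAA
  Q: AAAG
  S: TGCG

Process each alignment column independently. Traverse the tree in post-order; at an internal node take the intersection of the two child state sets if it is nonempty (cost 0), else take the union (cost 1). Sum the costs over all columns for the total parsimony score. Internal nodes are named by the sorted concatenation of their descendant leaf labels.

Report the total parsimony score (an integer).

site 0, node CK: C={T} ∪ K={C} → {C,T} (+1)
site 0, node CKQ: CK={C,T} ∪ Q={A} → {A,C,T} (+1)
site 0, node ES: E={G} ∪ S={T} → {G,T} (+1)
site 0, node CEKQS: CKQ={A,C,T} ∩ ES={G,T} → {T} (+0)
site 0, node CEHKQS: CEKQS={T} ∩ H={T} → {T} (+0)
site 1, node CK: C={T} ∪ K={A} → {A,T} (+1)
site 1, node CKQ: CK={A,T} ∩ Q={A} → {A} (+0)
site 1, node ES: E={T} ∪ S={G} → {G,T} (+1)
site 1, node CEKQS: CKQ={A} ∪ ES={G,T} → {A,G,T} (+1)
site 1, node CEHKQS: CEKQS={A,G,T} ∩ H={T} → {T} (+0)
site 2, node CK: C={C} ∪ K={A} → {A,C} (+1)
site 2, node CKQ: CK={A,C} ∩ Q={A} → {A} (+0)
site 2, node ES: E={T} ∪ S={C} → {C,T} (+1)
site 2, node CEKQS: CKQ={A} ∪ ES={C,T} → {A,C,T} (+1)
site 2, node CEHKQS: CEKQS={A,C,T} ∩ H={A} → {A} (+0)
site 3, node CK: C={T} ∪ K={A} → {A,T} (+1)
site 3, node CKQ: CK={A,T} ∪ Q={G} → {A,G,T} (+1)
site 3, node ES: E={C} ∪ S={G} → {C,G} (+1)
site 3, node CEKQS: CKQ={A,G,T} ∩ ES={C,G} → {G} (+0)
site 3, node CEHKQS: CEKQS={G} ∪ H={T} → {G,T} (+1)
per-site changes: [3, 3, 3, 4]; total = 13

13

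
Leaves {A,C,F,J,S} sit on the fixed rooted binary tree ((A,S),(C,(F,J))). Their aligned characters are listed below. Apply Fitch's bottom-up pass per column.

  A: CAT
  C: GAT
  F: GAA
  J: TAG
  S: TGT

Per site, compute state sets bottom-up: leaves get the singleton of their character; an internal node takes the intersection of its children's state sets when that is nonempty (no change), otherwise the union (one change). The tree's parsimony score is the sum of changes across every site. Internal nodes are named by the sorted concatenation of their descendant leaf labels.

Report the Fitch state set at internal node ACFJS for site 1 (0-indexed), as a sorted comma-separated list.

A

AS@0: {C} ∪ {T} = {C,T} (union, +1)
FJ@0: {G} ∪ {T} = {G,T} (union, +1)
CFJ@0: {G} ∩ {G,T} = {G} (intersection, +0)
ACFJS@0: {C,T} ∪ {G} = {C,G,T} (union, +1)
AS@1: {A} ∪ {G} = {A,G} (union, +1)
FJ@1: {A} ∩ {A} = {A} (intersection, +0)
CFJ@1: {A} ∩ {A} = {A} (intersection, +0)
ACFJS@1: {A,G} ∩ {A} = {A} (intersection, +0)
AS@2: {T} ∩ {T} = {T} (intersection, +0)
FJ@2: {A} ∪ {G} = {A,G} (union, +1)
CFJ@2: {T} ∪ {A,G} = {A,G,T} (union, +1)
ACFJS@2: {T} ∩ {A,G,T} = {T} (intersection, +0)
per-site changes: [3, 1, 2]; total = 6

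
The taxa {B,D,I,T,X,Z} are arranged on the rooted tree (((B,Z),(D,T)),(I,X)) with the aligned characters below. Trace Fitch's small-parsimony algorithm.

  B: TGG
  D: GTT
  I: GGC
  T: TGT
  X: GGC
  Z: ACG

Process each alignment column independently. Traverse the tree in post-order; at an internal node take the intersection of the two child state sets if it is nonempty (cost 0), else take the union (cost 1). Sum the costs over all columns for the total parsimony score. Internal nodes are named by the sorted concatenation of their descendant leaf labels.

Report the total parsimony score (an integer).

7

site 0, node BZ: B={T} ∪ Z={A} → {A,T} (+1)
site 0, node DT: D={G} ∪ T={T} → {G,T} (+1)
site 0, node BDTZ: BZ={A,T} ∩ DT={G,T} → {T} (+0)
site 0, node IX: I={G} ∩ X={G} → {G} (+0)
site 0, node BDITXZ: BDTZ={T} ∪ IX={G} → {G,T} (+1)
site 1, node BZ: B={G} ∪ Z={C} → {C,G} (+1)
site 1, node DT: D={T} ∪ T={G} → {G,T} (+1)
site 1, node BDTZ: BZ={C,G} ∩ DT={G,T} → {G} (+0)
site 1, node IX: I={G} ∩ X={G} → {G} (+0)
site 1, node BDITXZ: BDTZ={G} ∩ IX={G} → {G} (+0)
site 2, node BZ: B={G} ∩ Z={G} → {G} (+0)
site 2, node DT: D={T} ∩ T={T} → {T} (+0)
site 2, node BDTZ: BZ={G} ∪ DT={T} → {G,T} (+1)
site 2, node IX: I={C} ∩ X={C} → {C} (+0)
site 2, node BDITXZ: BDTZ={G,T} ∪ IX={C} → {C,G,T} (+1)
per-site changes: [3, 2, 2]; total = 7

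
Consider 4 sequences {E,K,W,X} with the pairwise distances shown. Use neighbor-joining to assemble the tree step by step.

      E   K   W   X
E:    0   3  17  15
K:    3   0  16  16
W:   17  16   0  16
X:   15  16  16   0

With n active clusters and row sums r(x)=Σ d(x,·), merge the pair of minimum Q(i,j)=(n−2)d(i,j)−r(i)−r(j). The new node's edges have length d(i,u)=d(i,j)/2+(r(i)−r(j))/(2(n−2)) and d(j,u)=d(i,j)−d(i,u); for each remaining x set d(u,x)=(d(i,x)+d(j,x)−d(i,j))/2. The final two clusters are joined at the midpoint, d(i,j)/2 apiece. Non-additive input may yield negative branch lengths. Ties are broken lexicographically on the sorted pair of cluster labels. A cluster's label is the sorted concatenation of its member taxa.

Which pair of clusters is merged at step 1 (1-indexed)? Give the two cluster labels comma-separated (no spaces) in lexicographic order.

iteration 1: select E,K (d=3, Q=-64); attach at lengths (3/2, 3/2); label the merged cluster EK
  updated: d(EK,W)=15, d(EK,X)=14
iteration 2: select EK,W (d=15, Q=-45); attach at lengths (13/2, 17/2); label the merged cluster EKW
  updated: d(EKW,X)=15/2
iteration 3: select EKW,X (d=15/2); attach at lengths (15/4, 15/4); label the merged cluster EKWX
final tree: (((E:3/2,K:3/2):13/2,W:17/2):15/4,X:15/4)
total length: 51/2

E,K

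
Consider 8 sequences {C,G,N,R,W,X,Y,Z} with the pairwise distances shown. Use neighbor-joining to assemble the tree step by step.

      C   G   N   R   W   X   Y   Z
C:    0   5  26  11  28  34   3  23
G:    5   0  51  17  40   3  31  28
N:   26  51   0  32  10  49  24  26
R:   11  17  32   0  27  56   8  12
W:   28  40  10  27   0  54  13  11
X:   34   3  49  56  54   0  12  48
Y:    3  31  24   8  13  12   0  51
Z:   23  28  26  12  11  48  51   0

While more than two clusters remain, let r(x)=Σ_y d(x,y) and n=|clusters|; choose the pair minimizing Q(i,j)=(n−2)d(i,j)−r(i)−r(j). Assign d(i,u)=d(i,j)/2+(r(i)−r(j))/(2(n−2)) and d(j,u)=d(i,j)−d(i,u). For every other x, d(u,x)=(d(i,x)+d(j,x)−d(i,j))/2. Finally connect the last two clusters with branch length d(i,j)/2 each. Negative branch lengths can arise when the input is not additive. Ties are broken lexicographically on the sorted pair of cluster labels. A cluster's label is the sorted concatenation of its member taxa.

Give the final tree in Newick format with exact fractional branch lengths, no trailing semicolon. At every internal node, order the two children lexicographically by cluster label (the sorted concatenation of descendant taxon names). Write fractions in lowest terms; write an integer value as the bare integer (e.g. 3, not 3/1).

(((C:-11/16,(((N:41/5,W:9/5):67/16,Z:149/16):217/24,R:59/24):133/16):19/16,(G:-21/4,X:33/4):18):1,Y:1)

iteration 1: select G,X (d=3, Q=-413); attach at lengths (-21/4, 33/4); label the merged cluster GX
  updated: d(C,GX)=18, d(GX,N)=97/2, d(GX,R)=35, d(GX,W)=91/2, d(GX,Y)=20, d(GX,Z)=73/2
iteration 2: select N,W (d=10, Q=-251); attach at lengths (41/5, 9/5); label the merged cluster NW
  updated: d(C,NW)=22, d(GX,NW)=42, d(NW,R)=49/2, d(NW,Y)=27/2, d(NW,Z)=27/2
iteration 3: select NW,Z (d=27/2, Q=-395/2); attach at lengths (67/16, 149/16); label the merged cluster NWZ
  updated: d(C,NWZ)=63/4, d(GX,NWZ)=65/2, d(NWZ,R)=23/2, d(NWZ,Y)=51/2
iteration 4: select NWZ,R (d=23/2, Q=-465/4); attach at lengths (217/24, 59/24); label the merged cluster NRWZ
  updated: d(C,NRWZ)=61/8, d(GX,NRWZ)=28, d(NRWZ,Y)=11
iteration 5: select C,NRWZ (d=61/8, Q=-60); attach at lengths (-11/16, 133/16); label the merged cluster CNRWZ
  updated: d(CNRWZ,GX)=307/16, d(CNRWZ,Y)=51/16
iteration 6: select CNRWZ,GX (d=307/16, Q=-339/8); attach at lengths (19/16, 18); label the merged cluster CGNRWXZ
  updated: d(CGNRWXZ,Y)=2
iteration 7: select CGNRWXZ,Y (d=2); attach at lengths (1, 1); label the merged cluster CGNRWXYZ
final tree: (((C:-11/16,(((N:41/5,W:9/5):67/16,Z:149/16):217/24,R:59/24):133/16):19/16,(G:-21/4,X:33/4):18):1,Y:1)
total length: 1069/16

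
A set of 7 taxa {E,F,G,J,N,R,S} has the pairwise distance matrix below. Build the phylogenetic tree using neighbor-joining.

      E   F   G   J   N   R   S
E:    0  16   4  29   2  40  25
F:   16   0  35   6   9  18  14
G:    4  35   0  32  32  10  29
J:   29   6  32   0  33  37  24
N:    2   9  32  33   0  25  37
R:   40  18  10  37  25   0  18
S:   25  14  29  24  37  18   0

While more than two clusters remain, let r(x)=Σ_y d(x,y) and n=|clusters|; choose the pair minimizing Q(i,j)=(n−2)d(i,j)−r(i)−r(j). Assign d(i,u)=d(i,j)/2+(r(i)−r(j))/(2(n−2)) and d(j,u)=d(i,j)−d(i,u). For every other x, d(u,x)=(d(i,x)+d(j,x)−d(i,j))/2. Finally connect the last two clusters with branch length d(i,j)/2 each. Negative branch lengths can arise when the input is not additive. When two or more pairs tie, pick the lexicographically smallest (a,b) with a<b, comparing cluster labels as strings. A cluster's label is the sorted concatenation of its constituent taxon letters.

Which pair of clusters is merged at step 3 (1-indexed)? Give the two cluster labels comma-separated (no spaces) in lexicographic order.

iteration 1: select E,N (d=2, Q=-244); attach at lengths (-6/5, 16/5); label the merged cluster EN
  updated: d(EN,F)=23/2, d(EN,G)=17, d(EN,J)=30, d(EN,R)=63/2, d(EN,S)=30
iteration 2: select G,R (d=10, Q=-395/2); attach at lengths (97/16, 63/16); label the merged cluster GR
  updated: d(EN,GR)=77/4, d(F,GR)=43/2, d(GR,J)=59/2, d(GR,S)=37/2
iteration 3: select F,J (d=6, Q=-249/2); attach at lengths (-37/12, 109/12); label the merged cluster FJ
  updated: d(EN,FJ)=71/4, d(FJ,GR)=45/2, d(FJ,S)=16
iteration 4: select EN,GR (d=77/4, Q=-355/4); attach at lengths (181/16, 127/16); label the merged cluster EGNR
  updated: d(EGNR,FJ)=21/2, d(EGNR,S)=117/8
iteration 5: select EGNR,FJ (d=21/2, Q=-329/8); attach at lengths (73/16, 95/16); label the merged cluster EFGJNR
  updated: d(EFGJNR,S)=161/16
iteration 6: select EFGJNR,S (d=161/16); attach at lengths (161/32, 161/32); label the merged cluster EFGJNRS
final tree: ((((E:-6/5,N:16/5):181/16,(G:97/16,R:63/16):127/16):73/16,(F:-37/12,J:109/12):95/16):161/32,S:161/32)
total length: 925/16

F,J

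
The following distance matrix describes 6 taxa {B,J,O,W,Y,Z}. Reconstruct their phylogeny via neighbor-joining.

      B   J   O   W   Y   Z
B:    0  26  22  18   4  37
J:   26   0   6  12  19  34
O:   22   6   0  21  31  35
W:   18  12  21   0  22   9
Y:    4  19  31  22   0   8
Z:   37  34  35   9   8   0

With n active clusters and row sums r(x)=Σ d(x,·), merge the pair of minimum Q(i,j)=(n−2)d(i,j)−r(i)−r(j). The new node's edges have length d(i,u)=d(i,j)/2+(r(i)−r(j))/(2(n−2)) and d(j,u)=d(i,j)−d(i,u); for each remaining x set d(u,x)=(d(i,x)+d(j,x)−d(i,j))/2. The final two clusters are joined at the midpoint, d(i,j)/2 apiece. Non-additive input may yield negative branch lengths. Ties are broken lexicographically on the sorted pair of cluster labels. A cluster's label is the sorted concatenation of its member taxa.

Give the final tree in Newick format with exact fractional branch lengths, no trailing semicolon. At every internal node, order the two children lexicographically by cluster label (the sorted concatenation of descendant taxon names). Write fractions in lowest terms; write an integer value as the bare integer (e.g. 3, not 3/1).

iteration 1: select J,O (d=6, Q=-188); attach at lengths (3/4, 21/4); label the merged cluster JO
  updated: d(B,JO)=21, d(JO,W)=27/2, d(JO,Y)=22, d(JO,Z)=63/2
iteration 2: select B,Y (d=4, Q=-124); attach at lengths (6, -2); label the merged cluster BY
  updated: d(BY,JO)=39/2, d(BY,W)=18, d(BY,Z)=41/2
iteration 3: select BY,JO (d=39/2, Q=-167/2); attach at lengths (65/8, 91/8); label the merged cluster BJOY
  updated: d(BJOY,W)=6, d(BJOY,Z)=65/4
iteration 4: select BJOY,W (d=6, Q=-125/4); attach at lengths (53/8, -5/8); label the merged cluster BJOWY
  updated: d(BJOWY,Z)=77/8
iteration 5: select BJOWY,Z (d=77/8); attach at lengths (77/16, 77/16); label the merged cluster BJOWYZ
final tree: ((((B:6,Y:-2):65/8,(J:3/4,O:21/4):91/8):53/8,W:-5/8):77/16,Z:77/16)
total length: 361/8

((((B:6,Y:-2):65/8,(J:3/4,O:21/4):91/8):53/8,W:-5/8):77/16,Z:77/16)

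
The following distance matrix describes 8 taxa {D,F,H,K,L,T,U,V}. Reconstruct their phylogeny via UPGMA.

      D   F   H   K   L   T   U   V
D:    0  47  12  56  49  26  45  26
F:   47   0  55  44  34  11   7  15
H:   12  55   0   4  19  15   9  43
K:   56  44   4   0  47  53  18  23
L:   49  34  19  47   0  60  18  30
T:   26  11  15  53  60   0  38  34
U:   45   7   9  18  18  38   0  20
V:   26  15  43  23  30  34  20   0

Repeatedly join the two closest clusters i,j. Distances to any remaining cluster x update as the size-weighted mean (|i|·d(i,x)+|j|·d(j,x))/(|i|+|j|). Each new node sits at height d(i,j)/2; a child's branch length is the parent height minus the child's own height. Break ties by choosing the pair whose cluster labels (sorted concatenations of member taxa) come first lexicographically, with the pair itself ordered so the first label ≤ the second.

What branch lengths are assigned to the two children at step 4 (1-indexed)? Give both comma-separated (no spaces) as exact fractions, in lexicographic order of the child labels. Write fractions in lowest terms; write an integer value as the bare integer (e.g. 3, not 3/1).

13,13

1. join H+K (d=4) ⇒ HK; edges |H|=2, |K|=2
  updated: d(D,HK)=34, d(F,HK)=99/2, d(HK,L)=33, d(HK,T)=34, d(HK,U)=27/2, d(HK,V)=33
2. join F+U (d=7) ⇒ FU; edges |F|=7/2, |U|=7/2
  updated: d(D,FU)=46, d(FU,HK)=63/2, d(FU,L)=26, d(FU,T)=49/2, d(FU,V)=35/2
3. join FU+V (d=35/2) ⇒ FUV; edges |FU|=21/4, |V|=35/4
  updated: d(D,FUV)=118/3, d(FUV,HK)=32, d(FUV,L)=82/3, d(FUV,T)=83/3
4. join D+T (d=26) ⇒ DT; edges |D|=13, |T|=13
  updated: d(DT,FUV)=67/2, d(DT,HK)=34, d(DT,L)=109/2
5. join FUV+L (d=82/3) ⇒ FLUV; edges |FUV|=59/12, |L|=41/3
  updated: d(DT,FLUV)=155/4, d(FLUV,HK)=129/4
6. join FLUV+HK (d=129/4) ⇒ FHKLUV; edges |FLUV|=59/24, |HK|=113/8
  updated: d(DT,FHKLUV)=223/6
7. join DT+FHKLUV (d=223/6) ⇒ DFHKLTUV; edges |DT|=67/12, |FHKLUV|=59/24
final tree: ((D:13,T:13):67/12,((((F:7/2,U:7/2):21/4,V:35/4):59/12,L:41/3):59/24,(H:2,K:2):113/8):59/24)
total length: 2261/24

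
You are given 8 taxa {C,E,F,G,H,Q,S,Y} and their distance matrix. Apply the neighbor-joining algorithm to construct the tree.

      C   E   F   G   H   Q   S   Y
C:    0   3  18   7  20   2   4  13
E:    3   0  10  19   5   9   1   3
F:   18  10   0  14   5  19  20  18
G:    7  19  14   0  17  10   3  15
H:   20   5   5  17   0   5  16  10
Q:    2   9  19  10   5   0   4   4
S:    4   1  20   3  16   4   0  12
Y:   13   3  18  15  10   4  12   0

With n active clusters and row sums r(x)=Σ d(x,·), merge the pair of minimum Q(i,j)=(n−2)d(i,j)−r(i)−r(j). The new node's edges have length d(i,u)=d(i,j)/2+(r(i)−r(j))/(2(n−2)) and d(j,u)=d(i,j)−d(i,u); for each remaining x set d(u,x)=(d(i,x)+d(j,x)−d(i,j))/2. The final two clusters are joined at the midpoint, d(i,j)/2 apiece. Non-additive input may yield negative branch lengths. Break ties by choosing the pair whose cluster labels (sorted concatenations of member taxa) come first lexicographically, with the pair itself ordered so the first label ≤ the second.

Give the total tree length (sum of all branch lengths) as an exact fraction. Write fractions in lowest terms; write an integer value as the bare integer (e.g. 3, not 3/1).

1. join F+H (d=5, Q=-152) ⇒ FH; edges |F|=14/3, |H|=1/3
  updated: d(C,FH)=33/2, d(E,FH)=5, d(FH,G)=13, d(FH,Q)=19/2, d(FH,S)=31/2, d(FH,Y)=23/2
2. join G+S (d=3, Q=-183/2) ⇒ GS; edges |G|=17/4, |S|=-5/4
  updated: d(C,GS)=4, d(E,GS)=17/2, d(FH,GS)=51/4, d(GS,Q)=11/2, d(GS,Y)=12
3. join C+GS (d=4, Q=-261/4) ⇒ CGS; edges |C|=47/32, |GS|=81/32
  updated: d(CGS,E)=15/4, d(CGS,FH)=101/8, d(CGS,Q)=7/4, d(CGS,Y)=21/2
4. join CGS+Q (d=7/4, Q=-381/8) ⇒ CGQS; edges |CGS|=77/48, |Q|=7/48
  updated: d(CGQS,E)=11/2, d(CGQS,FH)=163/16, d(CGQS,Y)=51/8
5. join CGQS+Y (d=51/8, Q=-483/16) ⇒ CGQSY; edges |CGQS|=223/64, |Y|=185/64
  updated: d(CGQSY,E)=17/16, d(CGQSY,FH)=245/32
6. join CGQSY+E (d=17/16, Q=-439/32) ⇒ CEGQSY; edges |CGQSY|=119/64, |E|=-51/64
  updated: d(CEGQSY,FH)=371/64
7. join CEGQSY+FH (d=371/64) ⇒ CEFGHQSY; edges |CEGQSY|=371/128, |FH|=371/128
final tree: (((((C:47/32,(G:17/4,S:-5/4):81/32):77/48,Q:7/48):223/64,Y:185/64):119/64,E:-51/64):371/128,(F:14/3,H:1/3):371/128)
total length: 1727/64

1727/64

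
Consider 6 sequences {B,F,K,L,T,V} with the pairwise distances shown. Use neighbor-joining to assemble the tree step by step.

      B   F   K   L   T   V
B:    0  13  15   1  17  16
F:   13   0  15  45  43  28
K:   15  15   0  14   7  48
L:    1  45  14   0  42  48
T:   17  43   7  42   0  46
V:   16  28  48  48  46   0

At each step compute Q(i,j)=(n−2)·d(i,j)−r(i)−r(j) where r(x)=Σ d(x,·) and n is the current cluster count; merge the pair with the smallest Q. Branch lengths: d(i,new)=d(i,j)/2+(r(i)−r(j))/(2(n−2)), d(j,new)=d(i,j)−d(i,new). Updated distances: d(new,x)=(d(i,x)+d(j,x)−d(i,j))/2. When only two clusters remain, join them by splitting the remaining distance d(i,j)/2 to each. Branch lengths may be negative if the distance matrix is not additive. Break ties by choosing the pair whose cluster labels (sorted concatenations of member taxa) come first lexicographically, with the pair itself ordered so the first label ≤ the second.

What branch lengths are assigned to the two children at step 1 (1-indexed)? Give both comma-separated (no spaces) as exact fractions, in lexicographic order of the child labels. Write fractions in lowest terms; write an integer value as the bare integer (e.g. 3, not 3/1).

-7/2,21/2

step 1: merge (K,T) at d=7, Q=-226; branch lengths K→-7/2, T→21/2; new cluster KT
  updated: d(B,KT)=25/2, d(F,KT)=51/2, d(KT,L)=49/2, d(KT,V)=87/2
step 2: merge (F,V) at d=28, Q=-163; branch lengths F→10, V→18; new cluster FV
  updated: d(B,FV)=1/2, d(FV,KT)=41/2, d(FV,L)=65/2
step 3: merge (B,L) at d=1, Q=-70; branch lengths B→-21/2, L→23/2; new cluster BL
  updated: d(BL,FV)=16, d(BL,KT)=18
step 4: merge (BL,FV) at d=16, Q=-109/2; branch lengths BL→27/4, FV→37/4; new cluster BFLV
  updated: d(BFLV,KT)=45/4
step 5: merge (BFLV,KT) at d=45/4; branch lengths BFLV→45/8, KT→45/8; new cluster BFKLTV
final tree: (((B:-21/2,L:23/2):27/4,(F:10,V:18):37/4):45/8,(K:-7/2,T:21/2):45/8)
total length: 253/4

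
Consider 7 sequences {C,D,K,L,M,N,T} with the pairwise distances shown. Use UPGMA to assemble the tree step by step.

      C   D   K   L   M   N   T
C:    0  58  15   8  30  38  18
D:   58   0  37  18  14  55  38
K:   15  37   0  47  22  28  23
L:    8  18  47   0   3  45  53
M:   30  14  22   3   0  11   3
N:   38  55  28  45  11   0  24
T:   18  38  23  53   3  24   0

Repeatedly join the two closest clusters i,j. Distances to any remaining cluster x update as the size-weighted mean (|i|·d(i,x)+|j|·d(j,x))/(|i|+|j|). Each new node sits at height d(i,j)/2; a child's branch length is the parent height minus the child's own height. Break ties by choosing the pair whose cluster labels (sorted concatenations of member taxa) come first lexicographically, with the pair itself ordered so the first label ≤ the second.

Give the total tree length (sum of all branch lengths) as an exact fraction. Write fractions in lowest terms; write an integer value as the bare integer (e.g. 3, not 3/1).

step 1: merge (L,M) at d=3; branch lengths L→3/2, M→3/2; new cluster LM
  updated: d(C,LM)=19, d(D,LM)=16, d(K,LM)=69/2, d(LM,N)=28, d(LM,T)=28
step 2: merge (C,K) at d=15; branch lengths C→15/2, K→15/2; new cluster CK
  updated: d(CK,D)=95/2, d(CK,LM)=107/4, d(CK,N)=33, d(CK,T)=41/2
step 3: merge (D,LM) at d=16; branch lengths D→8, LM→13/2; new cluster DLM
  updated: d(CK,DLM)=101/3, d(DLM,N)=37, d(DLM,T)=94/3
step 4: merge (CK,T) at d=41/2; branch lengths CK→11/4, T→41/4; new cluster CKT
  updated: d(CKT,DLM)=296/9, d(CKT,N)=30
step 5: merge (CKT,N) at d=30; branch lengths CKT→19/4, N→15; new cluster CKNT
  updated: d(CKNT,DLM)=407/12
step 6: merge (CKNT,DLM) at d=407/12; branch lengths CKNT→47/24, DLM→215/24; new cluster CDKLMNT
final tree: ((((C:15/2,K:15/2):11/4,T:41/4):19/4,N:15):47/24,(D:8,(L:3/2,M:3/2):13/2):215/24)
total length: 457/6

457/6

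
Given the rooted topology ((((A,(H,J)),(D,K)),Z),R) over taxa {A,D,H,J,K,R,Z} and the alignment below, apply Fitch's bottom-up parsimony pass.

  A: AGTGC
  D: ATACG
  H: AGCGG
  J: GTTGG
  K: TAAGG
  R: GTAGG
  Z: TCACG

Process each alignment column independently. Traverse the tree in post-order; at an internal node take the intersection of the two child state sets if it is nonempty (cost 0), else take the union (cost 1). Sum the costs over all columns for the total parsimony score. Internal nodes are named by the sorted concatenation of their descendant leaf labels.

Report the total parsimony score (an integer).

13

[col 0] HJ: children H:{A}, J:{G} ∪→ {A,G}; cost 1
[col 0] AHJ: children A:{A}, HJ:{A,G} ∩→ {A}; cost 0
[col 0] DK: children D:{A}, K:{T} ∪→ {A,T}; cost 1
[col 0] ADHJK: children AHJ:{A}, DK:{A,T} ∩→ {A}; cost 0
[col 0] ADHJKZ: children ADHJK:{A}, Z:{T} ∪→ {A,T}; cost 1
[col 0] ADHJKRZ: children ADHJKZ:{A,T}, R:{G} ∪→ {A,G,T}; cost 1
[col 1] HJ: children H:{G}, J:{T} ∪→ {G,T}; cost 1
[col 1] AHJ: children A:{G}, HJ:{G,T} ∩→ {G}; cost 0
[col 1] DK: children D:{T}, K:{A} ∪→ {A,T}; cost 1
[col 1] ADHJK: children AHJ:{G}, DK:{A,T} ∪→ {A,G,T}; cost 1
[col 1] ADHJKZ: children ADHJK:{A,G,T}, Z:{C} ∪→ {A,C,G,T}; cost 1
[col 1] ADHJKRZ: children ADHJKZ:{A,C,G,T}, R:{T} ∩→ {T}; cost 0
[col 2] HJ: children H:{C}, J:{T} ∪→ {C,T}; cost 1
[col 2] AHJ: children A:{T}, HJ:{C,T} ∩→ {T}; cost 0
[col 2] DK: children D:{A}, K:{A} ∩→ {A}; cost 0
[col 2] ADHJK: children AHJ:{T}, DK:{A} ∪→ {A,T}; cost 1
[col 2] ADHJKZ: children ADHJK:{A,T}, Z:{A} ∩→ {A}; cost 0
[col 2] ADHJKRZ: children ADHJKZ:{A}, R:{A} ∩→ {A}; cost 0
[col 3] HJ: children H:{G}, J:{G} ∩→ {G}; cost 0
[col 3] AHJ: children A:{G}, HJ:{G} ∩→ {G}; cost 0
[col 3] DK: children D:{C}, K:{G} ∪→ {C,G}; cost 1
[col 3] ADHJK: children AHJ:{G}, DK:{C,G} ∩→ {G}; cost 0
[col 3] ADHJKZ: children ADHJK:{G}, Z:{C} ∪→ {C,G}; cost 1
[col 3] ADHJKRZ: children ADHJKZ:{C,G}, R:{G} ∩→ {G}; cost 0
[col 4] HJ: children H:{G}, J:{G} ∩→ {G}; cost 0
[col 4] AHJ: children A:{C}, HJ:{G} ∪→ {C,G}; cost 1
[col 4] DK: children D:{G}, K:{G} ∩→ {G}; cost 0
[col 4] ADHJK: children AHJ:{C,G}, DK:{G} ∩→ {G}; cost 0
[col 4] ADHJKZ: children ADHJK:{G}, Z:{G} ∩→ {G}; cost 0
[col 4] ADHJKRZ: children ADHJKZ:{G}, R:{G} ∩→ {G}; cost 0
per-site changes: [4, 4, 2, 2, 1]; total = 13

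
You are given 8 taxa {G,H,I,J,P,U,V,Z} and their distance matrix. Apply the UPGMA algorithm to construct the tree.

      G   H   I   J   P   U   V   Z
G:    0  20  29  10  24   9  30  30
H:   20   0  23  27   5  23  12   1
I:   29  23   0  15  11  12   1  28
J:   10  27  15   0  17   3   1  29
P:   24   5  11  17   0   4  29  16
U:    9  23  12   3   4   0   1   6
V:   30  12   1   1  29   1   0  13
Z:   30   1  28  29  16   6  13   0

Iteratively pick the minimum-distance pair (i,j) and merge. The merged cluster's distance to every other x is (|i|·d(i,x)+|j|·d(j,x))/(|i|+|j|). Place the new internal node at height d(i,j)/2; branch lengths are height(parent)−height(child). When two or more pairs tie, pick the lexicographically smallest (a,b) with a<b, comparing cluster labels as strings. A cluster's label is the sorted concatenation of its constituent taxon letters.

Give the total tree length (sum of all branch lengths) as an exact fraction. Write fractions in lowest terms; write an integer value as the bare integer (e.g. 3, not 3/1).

2371/56

1. join H+Z (d=1) ⇒ HZ; edges |H|=1/2, |Z|=1/2
  updated: d(G,HZ)=25, d(HZ,I)=51/2, d(HZ,J)=28, d(HZ,P)=21/2, d(HZ,U)=29/2, d(HZ,V)=25/2
2. join I+V (d=1) ⇒ IV; edges |I|=1/2, |V|=1/2
  updated: d(G,IV)=59/2, d(HZ,IV)=19, d(IV,J)=8, d(IV,P)=20, d(IV,U)=13/2
3. join J+U (d=3) ⇒ JU; edges |J|=3/2, |U|=3/2
  updated: d(G,JU)=19/2, d(HZ,JU)=85/4, d(IV,JU)=29/4, d(JU,P)=21/2
4. join IV+JU (d=29/4) ⇒ IJUV; edges |IV|=25/8, |JU|=17/8
  updated: d(G,IJUV)=39/2, d(HZ,IJUV)=161/8, d(IJUV,P)=61/4
5. join HZ+P (d=21/2) ⇒ HPZ; edges |HZ|=19/4, |P|=21/4
  updated: d(G,HPZ)=74/3, d(HPZ,IJUV)=37/2
6. join HPZ+IJUV (d=37/2) ⇒ HIJPUVZ; edges |HPZ|=4, |IJUV|=45/8
  updated: d(G,HIJPUVZ)=152/7
7. join G+HIJPUVZ (d=152/7) ⇒ GHIJPUVZ; edges |G|=76/7, |HIJPUVZ|=45/28
final tree: (G:76/7,(((H:1/2,Z:1/2):19/4,P:21/4):4,((I:1/2,V:1/2):25/8,(J:3/2,U:3/2):17/8):45/8):45/28)
total length: 2371/56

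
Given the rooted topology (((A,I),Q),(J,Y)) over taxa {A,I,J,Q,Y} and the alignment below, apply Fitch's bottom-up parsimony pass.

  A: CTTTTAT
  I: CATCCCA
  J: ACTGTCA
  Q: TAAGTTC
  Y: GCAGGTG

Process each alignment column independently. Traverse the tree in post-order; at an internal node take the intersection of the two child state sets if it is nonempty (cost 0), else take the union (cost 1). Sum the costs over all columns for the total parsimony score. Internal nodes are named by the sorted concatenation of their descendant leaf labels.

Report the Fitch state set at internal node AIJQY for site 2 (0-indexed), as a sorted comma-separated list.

A,T

site 0, node AI: A={C} ∩ I={C} → {C} (+0)
site 0, node AIQ: AI={C} ∪ Q={T} → {C,T} (+1)
site 0, node JY: J={A} ∪ Y={G} → {A,G} (+1)
site 0, node AIJQY: AIQ={C,T} ∪ JY={A,G} → {A,C,G,T} (+1)
site 1, node AI: A={T} ∪ I={A} → {A,T} (+1)
site 1, node AIQ: AI={A,T} ∩ Q={A} → {A} (+0)
site 1, node JY: J={C} ∩ Y={C} → {C} (+0)
site 1, node AIJQY: AIQ={A} ∪ JY={C} → {A,C} (+1)
site 2, node AI: A={T} ∩ I={T} → {T} (+0)
site 2, node AIQ: AI={T} ∪ Q={A} → {A,T} (+1)
site 2, node JY: J={T} ∪ Y={A} → {A,T} (+1)
site 2, node AIJQY: AIQ={A,T} ∩ JY={A,T} → {A,T} (+0)
site 3, node AI: A={T} ∪ I={C} → {C,T} (+1)
site 3, node AIQ: AI={C,T} ∪ Q={G} → {C,G,T} (+1)
site 3, node JY: J={G} ∩ Y={G} → {G} (+0)
site 3, node AIJQY: AIQ={C,G,T} ∩ JY={G} → {G} (+0)
site 4, node AI: A={T} ∪ I={C} → {C,T} (+1)
site 4, node AIQ: AI={C,T} ∩ Q={T} → {T} (+0)
site 4, node JY: J={T} ∪ Y={G} → {G,T} (+1)
site 4, node AIJQY: AIQ={T} ∩ JY={G,T} → {T} (+0)
site 5, node AI: A={A} ∪ I={C} → {A,C} (+1)
site 5, node AIQ: AI={A,C} ∪ Q={T} → {A,C,T} (+1)
site 5, node JY: J={C} ∪ Y={T} → {C,T} (+1)
site 5, node AIJQY: AIQ={A,C,T} ∩ JY={C,T} → {C,T} (+0)
site 6, node AI: A={T} ∪ I={A} → {A,T} (+1)
site 6, node AIQ: AI={A,T} ∪ Q={C} → {A,C,T} (+1)
site 6, node JY: J={A} ∪ Y={G} → {A,G} (+1)
site 6, node AIJQY: AIQ={A,C,T} ∩ JY={A,G} → {A} (+0)
per-site changes: [3, 2, 2, 2, 2, 3, 3]; total = 17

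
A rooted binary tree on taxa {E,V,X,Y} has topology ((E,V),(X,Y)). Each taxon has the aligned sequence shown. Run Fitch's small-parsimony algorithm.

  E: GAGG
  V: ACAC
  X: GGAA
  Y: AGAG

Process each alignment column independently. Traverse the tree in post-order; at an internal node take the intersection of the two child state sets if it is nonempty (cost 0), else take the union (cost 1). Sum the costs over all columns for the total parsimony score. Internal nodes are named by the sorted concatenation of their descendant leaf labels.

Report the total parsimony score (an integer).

7

site 0, node EV: E={G} ∪ V={A} → {A,G} (+1)
site 0, node XY: X={G} ∪ Y={A} → {A,G} (+1)
site 0, node EVXY: EV={A,G} ∩ XY={A,G} → {A,G} (+0)
site 1, node EV: E={A} ∪ V={C} → {A,C} (+1)
site 1, node XY: X={G} ∩ Y={G} → {G} (+0)
site 1, node EVXY: EV={A,C} ∪ XY={G} → {A,C,G} (+1)
site 2, node EV: E={G} ∪ V={A} → {A,G} (+1)
site 2, node XY: X={A} ∩ Y={A} → {A} (+0)
site 2, node EVXY: EV={A,G} ∩ XY={A} → {A} (+0)
site 3, node EV: E={G} ∪ V={C} → {C,G} (+1)
site 3, node XY: X={A} ∪ Y={G} → {A,G} (+1)
site 3, node EVXY: EV={C,G} ∩ XY={A,G} → {G} (+0)
per-site changes: [2, 2, 1, 2]; total = 7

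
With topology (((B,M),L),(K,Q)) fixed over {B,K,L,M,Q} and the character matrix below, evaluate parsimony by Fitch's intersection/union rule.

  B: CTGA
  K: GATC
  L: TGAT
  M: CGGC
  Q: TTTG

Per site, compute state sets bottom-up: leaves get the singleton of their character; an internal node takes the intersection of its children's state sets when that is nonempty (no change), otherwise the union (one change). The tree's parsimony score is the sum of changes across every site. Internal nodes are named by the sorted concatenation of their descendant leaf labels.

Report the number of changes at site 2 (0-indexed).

2

site 0, node BM: B={C} ∩ M={C} → {C} (+0)
site 0, node BLM: BM={C} ∪ L={T} → {C,T} (+1)
site 0, node KQ: K={G} ∪ Q={T} → {G,T} (+1)
site 0, node BKLMQ: BLM={C,T} ∩ KQ={G,T} → {T} (+0)
site 1, node BM: B={T} ∪ M={G} → {G,T} (+1)
site 1, node BLM: BM={G,T} ∩ L={G} → {G} (+0)
site 1, node KQ: K={A} ∪ Q={T} → {A,T} (+1)
site 1, node BKLMQ: BLM={G} ∪ KQ={A,T} → {A,G,T} (+1)
site 2, node BM: B={G} ∩ M={G} → {G} (+0)
site 2, node BLM: BM={G} ∪ L={A} → {A,G} (+1)
site 2, node KQ: K={T} ∩ Q={T} → {T} (+0)
site 2, node BKLMQ: BLM={A,G} ∪ KQ={T} → {A,G,T} (+1)
site 3, node BM: B={A} ∪ M={C} → {A,C} (+1)
site 3, node BLM: BM={A,C} ∪ L={T} → {A,C,T} (+1)
site 3, node KQ: K={C} ∪ Q={G} → {C,G} (+1)
site 3, node BKLMQ: BLM={A,C,T} ∩ KQ={C,G} → {C} (+0)
per-site changes: [2, 3, 2, 3]; total = 10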